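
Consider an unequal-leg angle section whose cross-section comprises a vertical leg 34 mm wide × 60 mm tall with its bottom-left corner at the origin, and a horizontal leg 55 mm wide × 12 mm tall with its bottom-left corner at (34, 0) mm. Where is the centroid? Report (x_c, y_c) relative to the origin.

vertical leg: A = 34 × 60 = 2040.00, centroid at (17.00, 30.00).
horizontal leg: A = 55 × 12 = 660.00, centroid at (61.50, 6.00).
ΣA = 2700.00 mm², ΣAx_c = 75270.00 mm³, ΣAy_c = 65160.00 mm³.
x_c = 75270.00/2700.00 = 27.88 mm; y_c = 65160.00/2700.00 = 24.13 mm.

x_c = 27.88 mm, y_c = 24.13 mm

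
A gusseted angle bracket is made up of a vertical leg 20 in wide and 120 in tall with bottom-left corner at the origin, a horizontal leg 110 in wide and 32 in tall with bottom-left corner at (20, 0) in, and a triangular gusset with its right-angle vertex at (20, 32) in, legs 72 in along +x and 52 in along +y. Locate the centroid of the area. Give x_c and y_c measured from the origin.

x_c = 47.53 in, y_c = 37.56 in

vertical leg: A = 20 × 120 = 2400.00, centroid at (10.00, 60.00).
horizontal leg: A = 110 × 32 = 3520.00, centroid at (75.00, 16.00).
gusset: A = ½·72·52 = 1872.00, centroid at (44.00, 49.33).
ΣA = 7792.00 in²
ΣAx_c = (2400.00)(10.00) + (3520.00)(75.00) + (1872.00)(44.00) = 370368.00 in³
ΣAy_c = (2400.00)(60.00) + (3520.00)(16.00) + (1872.00)(49.33) = 292672.00 in³
x_c = 370368.00 / 7792.00 = 47.53 in
y_c = 292672.00 / 7792.00 = 37.56 in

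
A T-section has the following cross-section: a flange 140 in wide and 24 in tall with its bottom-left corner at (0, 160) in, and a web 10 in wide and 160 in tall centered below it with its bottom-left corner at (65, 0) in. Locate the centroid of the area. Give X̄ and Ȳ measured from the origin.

web: A = 10 × 160 = 1600.00, centroid at (70.00, 80.00).
flange: A = 140 × 24 = 3360.00, centroid at (70.00, 172.00).
ΣA = 4960.00 in², ΣAX̄ = 347200.00 in³, ΣAȲ = 705920.00 in³.
X̄ = 347200.00/4960.00 = 70.00 in; Ȳ = 705920.00/4960.00 = 142.32 in.

X̄ = 70.00 in, Ȳ = 142.32 in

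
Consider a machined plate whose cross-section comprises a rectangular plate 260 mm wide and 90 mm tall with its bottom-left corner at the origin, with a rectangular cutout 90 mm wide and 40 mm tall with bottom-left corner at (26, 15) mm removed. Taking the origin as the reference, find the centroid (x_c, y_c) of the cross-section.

x_c = 140.73 mm, y_c = 46.82 mm

Part | A | x̄ᵢ | ȳᵢ | A·x̄ᵢ | A·ȳᵢ
plate | 23400.00 | 130.00 | 45.00 | 3042000.00 | 1053000.00
hole | -3600.00 | 71.00 | 35.00 | -255600.00 | -126000.00
Σ | 19800.00 |  |  | 2786400.00 | 927000.00
x_c = 2786400.00 / 19800.00 = 140.73 mm
y_c = 927000.00 / 19800.00 = 46.82 mm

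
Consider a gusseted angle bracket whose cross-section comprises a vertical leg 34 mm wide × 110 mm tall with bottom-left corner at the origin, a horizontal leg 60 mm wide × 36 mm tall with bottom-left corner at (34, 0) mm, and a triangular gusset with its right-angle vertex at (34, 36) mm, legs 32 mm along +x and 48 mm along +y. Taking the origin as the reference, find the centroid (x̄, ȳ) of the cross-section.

x̄ = 35.41 mm, ȳ = 42.67 mm

vertical leg: A = 34 × 110 = 3740.00, centroid at (17.00, 55.00).
horizontal leg: A = 60 × 36 = 2160.00, centroid at (64.00, 18.00).
gusset: A = ½·32·48 = 768.00, centroid at (44.67, 52.00).
ΣA = 6668.00 mm², ΣAx̄ = 236124.00 mm³, ΣAȳ = 284516.00 mm³.
x̄ = 236124.00/6668.00 = 35.41 mm; ȳ = 284516.00/6668.00 = 42.67 mm.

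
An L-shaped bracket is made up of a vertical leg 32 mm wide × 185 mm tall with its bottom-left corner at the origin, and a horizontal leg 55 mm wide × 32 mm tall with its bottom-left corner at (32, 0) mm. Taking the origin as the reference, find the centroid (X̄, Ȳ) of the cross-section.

X̄ = 25.97 mm, Ȳ = 74.97 mm

vertical leg: A = 32 × 185 = 5920.00, centroid at (16.00, 92.50).
horizontal leg: A = 55 × 32 = 1760.00, centroid at (59.50, 16.00).
ΣA = 7680.00 mm², ΣAX̄ = 199440.00 mm³, ΣAȲ = 575760.00 mm³.
X̄ = 199440.00/7680.00 = 25.97 mm; Ȳ = 575760.00/7680.00 = 74.97 mm.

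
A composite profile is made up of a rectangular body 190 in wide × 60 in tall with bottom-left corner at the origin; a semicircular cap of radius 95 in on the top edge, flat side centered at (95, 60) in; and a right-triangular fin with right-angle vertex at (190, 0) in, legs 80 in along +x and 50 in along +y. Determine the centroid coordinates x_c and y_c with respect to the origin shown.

x_c = 103.82 in, y_c = 65.18 in

rectangular body: A = 190 × 60 = 11400.00, centroid at (95.00, 30.00).
semicircular top: A = ½π·95² = 14176.44, centroid at (95.00, 100.32).
triangular fin: A = ½·80·50 = 2000.00, centroid at (216.67, 16.67).
ΣA = 27576.44 in²
ΣAx_c = (11400.00)(95.00) + (14176.44)(95.00) + (2000.00)(216.67) = 2863094.83 in³
ΣAy_c = (11400.00)(30.00) + (14176.44)(100.32) + (2000.00)(16.67) = 1797502.88 in³
x_c = 2863094.83 / 27576.44 = 103.82 in
y_c = 1797502.88 / 27576.44 = 65.18 in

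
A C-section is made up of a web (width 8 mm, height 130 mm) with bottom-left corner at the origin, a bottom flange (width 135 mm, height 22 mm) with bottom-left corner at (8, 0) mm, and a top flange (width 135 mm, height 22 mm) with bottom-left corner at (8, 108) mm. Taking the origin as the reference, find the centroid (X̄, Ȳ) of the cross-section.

X̄ = 64.85 mm, Ȳ = 65.00 mm

Part | A | x̄ᵢ | ȳᵢ | A·x̄ᵢ | A·ȳᵢ
web | 1040.00 | 4.00 | 65.00 | 4160.00 | 67600.00
bottom flange | 2970.00 | 75.50 | 11.00 | 224235.00 | 32670.00
top flange | 2970.00 | 75.50 | 119.00 | 224235.00 | 353430.00
Σ | 6980.00 |  |  | 452630.00 | 453700.00
X̄ = 452630.00 / 6980.00 = 64.85 mm
Ȳ = 453700.00 / 6980.00 = 65.00 mm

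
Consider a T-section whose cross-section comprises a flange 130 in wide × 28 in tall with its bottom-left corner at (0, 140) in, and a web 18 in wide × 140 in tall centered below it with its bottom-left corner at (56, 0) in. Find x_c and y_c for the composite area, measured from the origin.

x_c = 65.00 in, y_c = 119.64 in

web: A = 18 × 140 = 2520.00, centroid at (65.00, 70.00).
flange: A = 130 × 28 = 3640.00, centroid at (65.00, 154.00).
ΣA = 6160.00 in², ΣAx_c = 400400.00 in³, ΣAy_c = 736960.00 in³.
x_c = 400400.00/6160.00 = 65.00 in; y_c = 736960.00/6160.00 = 119.64 in.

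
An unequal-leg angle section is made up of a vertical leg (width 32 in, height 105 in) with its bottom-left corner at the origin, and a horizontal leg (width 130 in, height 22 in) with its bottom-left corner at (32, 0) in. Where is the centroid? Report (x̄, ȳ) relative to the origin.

x̄ = 53.24 in, ȳ = 33.42 in

vertical leg: A = 32 × 105 = 3360.00, centroid at (16.00, 52.50).
horizontal leg: A = 130 × 22 = 2860.00, centroid at (97.00, 11.00).
ΣA = 6220.00 in²
ΣAx̄ = (3360.00)(16.00) + (2860.00)(97.00) = 331180.00 in³
ΣAȳ = (3360.00)(52.50) + (2860.00)(11.00) = 207860.00 in³
x̄ = 331180.00 / 6220.00 = 53.24 in
ȳ = 207860.00 / 6220.00 = 33.42 in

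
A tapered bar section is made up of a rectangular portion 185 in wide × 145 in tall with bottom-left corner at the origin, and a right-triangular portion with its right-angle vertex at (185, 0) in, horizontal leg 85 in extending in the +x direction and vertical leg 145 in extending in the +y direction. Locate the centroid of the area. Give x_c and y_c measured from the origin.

Part | A | x̄ᵢ | ȳᵢ | A·x̄ᵢ | A·ȳᵢ
rectangular portion | 26825.00 | 92.50 | 72.50 | 2481312.50 | 1944812.50
triangular portion | 6162.50 | 213.33 | 48.33 | 1314666.67 | 297854.17
Σ | 32987.50 |  |  | 3795979.17 | 2242666.67
x_c = 3795979.17 / 32987.50 = 115.07 in
y_c = 2242666.67 / 32987.50 = 67.99 in

x_c = 115.07 in, y_c = 67.99 in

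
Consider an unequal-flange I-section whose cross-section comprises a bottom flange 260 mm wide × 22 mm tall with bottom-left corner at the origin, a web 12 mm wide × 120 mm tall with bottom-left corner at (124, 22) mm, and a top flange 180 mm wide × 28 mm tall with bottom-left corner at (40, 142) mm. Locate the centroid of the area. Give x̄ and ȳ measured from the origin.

Part | A | x̄ᵢ | ȳᵢ | A·x̄ᵢ | A·ȳᵢ
bottom flange | 5720.00 | 130.00 | 11.00 | 743600.00 | 62920.00
web | 1440.00 | 130.00 | 82.00 | 187200.00 | 118080.00
top flange | 5040.00 | 130.00 | 156.00 | 655200.00 | 786240.00
Σ | 12200.00 |  |  | 1586000.00 | 967240.00
x̄ = 1586000.00 / 12200.00 = 130.00 mm
ȳ = 967240.00 / 12200.00 = 79.28 mm

x̄ = 130.00 mm, ȳ = 79.28 mm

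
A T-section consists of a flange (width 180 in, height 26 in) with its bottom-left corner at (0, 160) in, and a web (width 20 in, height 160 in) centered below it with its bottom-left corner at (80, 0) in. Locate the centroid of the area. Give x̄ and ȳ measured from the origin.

x̄ = 90.00 in, ȳ = 135.23 in

web: A = 20 × 160 = 3200.00, centroid at (90.00, 80.00).
flange: A = 180 × 26 = 4680.00, centroid at (90.00, 173.00).
ΣA = 7880.00 in², ΣAx̄ = 709200.00 in³, ΣAȳ = 1065640.00 in³.
x̄ = 709200.00/7880.00 = 90.00 in; ȳ = 1065640.00/7880.00 = 135.23 in.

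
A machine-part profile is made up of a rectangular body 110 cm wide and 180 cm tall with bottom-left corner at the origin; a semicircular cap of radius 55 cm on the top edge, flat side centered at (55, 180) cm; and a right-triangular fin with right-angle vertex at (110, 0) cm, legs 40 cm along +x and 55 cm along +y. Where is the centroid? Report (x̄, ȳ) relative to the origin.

x̄ = 57.93 cm, ȳ = 107.92 cm

rectangular body: A = 110 × 180 = 19800.00, centroid at (55.00, 90.00).
semicircular top: A = ½π·55² = 4751.66, centroid at (55.00, 203.34).
triangular fin: A = ½·40·55 = 1100.00, centroid at (123.33, 18.33).
ΣA = 25651.66 cm²
ΣAx̄ = (19800.00)(55.00) + (4751.66)(55.00) + (1100.00)(123.33) = 1486007.91 cm³
ΣAȳ = (19800.00)(90.00) + (4751.66)(203.34) + (1100.00)(18.33) = 2768381.93 cm³
x̄ = 1486007.91 / 25651.66 = 57.93 cm
ȳ = 2768381.93 / 25651.66 = 107.92 cm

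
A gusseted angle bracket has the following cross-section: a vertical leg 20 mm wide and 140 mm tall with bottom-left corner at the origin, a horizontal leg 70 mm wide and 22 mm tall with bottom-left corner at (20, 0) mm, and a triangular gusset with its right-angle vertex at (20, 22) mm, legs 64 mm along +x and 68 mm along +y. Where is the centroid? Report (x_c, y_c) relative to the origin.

x_c = 31.10 mm, y_c = 47.60 mm

vertical leg: A = 20 × 140 = 2800.00, centroid at (10.00, 70.00).
horizontal leg: A = 70 × 22 = 1540.00, centroid at (55.00, 11.00).
gusset: A = ½·64·68 = 2176.00, centroid at (41.33, 44.67).
ΣA = 6516.00 mm²
ΣAx_c = (2800.00)(10.00) + (1540.00)(55.00) + (2176.00)(41.33) = 202641.33 mm³
ΣAy_c = (2800.00)(70.00) + (1540.00)(11.00) + (2176.00)(44.67) = 310134.67 mm³
x_c = 202641.33 / 6516.00 = 31.10 mm
y_c = 310134.67 / 6516.00 = 47.60 mm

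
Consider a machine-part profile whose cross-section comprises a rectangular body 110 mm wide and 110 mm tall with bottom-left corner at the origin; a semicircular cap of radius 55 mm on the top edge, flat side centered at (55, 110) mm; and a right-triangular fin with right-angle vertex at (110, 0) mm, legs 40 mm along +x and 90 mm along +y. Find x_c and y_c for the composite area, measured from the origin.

x_c = 61.59 mm, y_c = 72.55 mm

Part | A | x̄ᵢ | ȳᵢ | A·x̄ᵢ | A·ȳᵢ
rectangular body | 12100.00 | 55.00 | 55.00 | 665500.00 | 665500.00
semicircular top | 4751.66 | 55.00 | 133.34 | 261341.24 | 633599.14
triangular fin | 1800.00 | 123.33 | 30.00 | 222000.00 | 54000.00
Σ | 18651.66 |  |  | 1148841.24 | 1353099.14
x_c = 1148841.24 / 18651.66 = 61.59 mm
y_c = 1353099.14 / 18651.66 = 72.55 mm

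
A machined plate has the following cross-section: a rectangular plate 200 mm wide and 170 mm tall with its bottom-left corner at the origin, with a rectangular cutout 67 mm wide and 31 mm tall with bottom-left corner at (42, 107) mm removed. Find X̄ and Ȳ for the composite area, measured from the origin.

plate: A = 200 × 170 = 34000.00, centroid at (100.00, 85.00).
hole: A = −(67 × 31) = -2077.00, centroid at (75.50, 122.50).
ΣA = 31923.00 mm²
ΣAX̄ = (34000.00)(100.00) + (-2077.00)(75.50) = 3243186.50 mm³
ΣAȲ = (34000.00)(85.00) + (-2077.00)(122.50) = 2635567.50 mm³
X̄ = 3243186.50 / 31923.00 = 101.59 mm
Ȳ = 2635567.50 / 31923.00 = 82.56 mm

X̄ = 101.59 mm, Ȳ = 82.56 mm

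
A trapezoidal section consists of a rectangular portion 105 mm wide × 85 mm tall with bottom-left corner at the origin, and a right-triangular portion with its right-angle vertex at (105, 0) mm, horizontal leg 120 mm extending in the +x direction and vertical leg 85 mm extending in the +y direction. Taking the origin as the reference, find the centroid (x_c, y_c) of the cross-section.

rectangular portion: A = 105 × 85 = 8925.00, centroid at (52.50, 42.50).
triangular portion: A = ½·120·85 = 5100.00, centroid at (145.00, 28.33).
ΣA = 14025.00 mm², ΣAx_c = 1208062.50 mm³, ΣAy_c = 523812.50 mm³.
x_c = 1208062.50/14025.00 = 86.14 mm; y_c = 523812.50/14025.00 = 37.35 mm.

x_c = 86.14 mm, y_c = 37.35 mm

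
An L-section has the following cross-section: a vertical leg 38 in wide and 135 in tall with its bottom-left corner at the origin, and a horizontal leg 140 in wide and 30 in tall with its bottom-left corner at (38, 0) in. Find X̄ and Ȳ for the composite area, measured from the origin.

X̄ = 59.06 in, Ȳ = 43.87 in

vertical leg: A = 38 × 135 = 5130.00, centroid at (19.00, 67.50).
horizontal leg: A = 140 × 30 = 4200.00, centroid at (108.00, 15.00).
ΣA = 9330.00 in²
ΣAX̄ = (5130.00)(19.00) + (4200.00)(108.00) = 551070.00 in³
ΣAȲ = (5130.00)(67.50) + (4200.00)(15.00) = 409275.00 in³
X̄ = 551070.00 / 9330.00 = 59.06 in
Ȳ = 409275.00 / 9330.00 = 43.87 in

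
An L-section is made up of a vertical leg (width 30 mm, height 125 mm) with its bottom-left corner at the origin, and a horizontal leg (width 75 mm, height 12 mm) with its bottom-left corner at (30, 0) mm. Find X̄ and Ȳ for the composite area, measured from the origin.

X̄ = 25.16 mm, Ȳ = 51.56 mm

vertical leg: A = 30 × 125 = 3750.00, centroid at (15.00, 62.50).
horizontal leg: A = 75 × 12 = 900.00, centroid at (67.50, 6.00).
ΣA = 4650.00 mm²
ΣAX̄ = (3750.00)(15.00) + (900.00)(67.50) = 117000.00 mm³
ΣAȲ = (3750.00)(62.50) + (900.00)(6.00) = 239775.00 mm³
X̄ = 117000.00 / 4650.00 = 25.16 mm
Ȳ = 239775.00 / 4650.00 = 51.56 mm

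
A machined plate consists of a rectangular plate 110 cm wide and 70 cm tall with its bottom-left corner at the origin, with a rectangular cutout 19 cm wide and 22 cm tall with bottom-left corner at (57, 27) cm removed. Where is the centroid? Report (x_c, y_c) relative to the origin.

x_c = 54.34 cm, y_c = 34.83 cm

plate: A = 110 × 70 = 7700.00, centroid at (55.00, 35.00).
hole: A = −(19 × 22) = -418.00, centroid at (66.50, 38.00).
ΣA = 7282.00 cm²
ΣAx_c = (7700.00)(55.00) + (-418.00)(66.50) = 395703.00 cm³
ΣAy_c = (7700.00)(35.00) + (-418.00)(38.00) = 253616.00 cm³
x_c = 395703.00 / 7282.00 = 54.34 cm
y_c = 253616.00 / 7282.00 = 34.83 cm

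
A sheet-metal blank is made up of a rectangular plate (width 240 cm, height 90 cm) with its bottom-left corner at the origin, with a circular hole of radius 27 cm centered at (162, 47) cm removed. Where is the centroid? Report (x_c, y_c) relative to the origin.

plate: A = 240 × 90 = 21600.00, centroid at (120.00, 45.00).
hole: A = −π·27² = -2290.22, centroid at (162.00, 47.00).
ΣA = 19309.78 cm²
ΣAx_c = (21600.00)(120.00) + (-2290.22)(162.00) = 2220984.19 cm³
ΣAy_c = (21600.00)(45.00) + (-2290.22)(47.00) = 864359.61 cm³
x_c = 2220984.19 / 19309.78 = 115.02 cm
y_c = 864359.61 / 19309.78 = 44.76 cm

x_c = 115.02 cm, y_c = 44.76 cm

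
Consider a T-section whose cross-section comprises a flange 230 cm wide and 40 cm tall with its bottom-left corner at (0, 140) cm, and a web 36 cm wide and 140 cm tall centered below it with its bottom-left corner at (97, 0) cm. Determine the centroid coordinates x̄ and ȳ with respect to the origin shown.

Part | A | x̄ᵢ | ȳᵢ | A·x̄ᵢ | A·ȳᵢ
web | 5040.00 | 115.00 | 70.00 | 579600.00 | 352800.00
flange | 9200.00 | 115.00 | 160.00 | 1058000.00 | 1472000.00
Σ | 14240.00 |  |  | 1637600.00 | 1824800.00
x̄ = 1637600.00 / 14240.00 = 115.00 cm
ȳ = 1824800.00 / 14240.00 = 128.15 cm

x̄ = 115.00 cm, ȳ = 128.15 cm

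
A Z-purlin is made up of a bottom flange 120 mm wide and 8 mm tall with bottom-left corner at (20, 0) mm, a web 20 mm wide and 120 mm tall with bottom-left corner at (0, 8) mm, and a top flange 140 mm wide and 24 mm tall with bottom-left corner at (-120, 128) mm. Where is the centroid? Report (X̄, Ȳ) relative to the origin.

bottom flange: A = 120 × 8 = 960.00, centroid at (80.00, 4.00).
web: A = 20 × 120 = 2400.00, centroid at (10.00, 68.00).
top flange: A = 140 × 24 = 3360.00, centroid at (-50.00, 140.00).
ΣA = 6720.00 mm², ΣAX̄ = -67200.00 mm³, ΣAȲ = 637440.00 mm³.
X̄ = -67200.00/6720.00 = -10.00 mm; Ȳ = 637440.00/6720.00 = 94.86 mm.

X̄ = -10.00 mm, Ȳ = 94.86 mm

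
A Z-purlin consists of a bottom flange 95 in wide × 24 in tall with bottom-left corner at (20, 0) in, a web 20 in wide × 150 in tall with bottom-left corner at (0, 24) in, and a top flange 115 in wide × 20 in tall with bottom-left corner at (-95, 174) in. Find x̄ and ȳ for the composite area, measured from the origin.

x̄ = 12.88 in, ȳ = 98.62 in

bottom flange: A = 95 × 24 = 2280.00, centroid at (67.50, 12.00).
web: A = 20 × 150 = 3000.00, centroid at (10.00, 99.00).
top flange: A = 115 × 20 = 2300.00, centroid at (-37.50, 184.00).
ΣA = 7580.00 in²
ΣAx̄ = (2280.00)(67.50) + (3000.00)(10.00) + (2300.00)(-37.50) = 97650.00 in³
ΣAȳ = (2280.00)(12.00) + (3000.00)(99.00) + (2300.00)(184.00) = 747560.00 in³
x̄ = 97650.00 / 7580.00 = 12.88 in
ȳ = 747560.00 / 7580.00 = 98.62 in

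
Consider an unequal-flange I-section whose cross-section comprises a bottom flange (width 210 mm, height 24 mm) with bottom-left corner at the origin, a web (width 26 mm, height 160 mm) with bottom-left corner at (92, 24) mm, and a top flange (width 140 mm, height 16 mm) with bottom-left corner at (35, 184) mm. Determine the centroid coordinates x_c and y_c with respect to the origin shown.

Part | A | x̄ᵢ | ȳᵢ | A·x̄ᵢ | A·ȳᵢ
bottom flange | 5040.00 | 105.00 | 12.00 | 529200.00 | 60480.00
web | 4160.00 | 105.00 | 104.00 | 436800.00 | 432640.00
top flange | 2240.00 | 105.00 | 192.00 | 235200.00 | 430080.00
Σ | 11440.00 |  |  | 1201200.00 | 923200.00
x_c = 1201200.00 / 11440.00 = 105.00 mm
y_c = 923200.00 / 11440.00 = 80.70 mm

x_c = 105.00 mm, y_c = 80.70 mm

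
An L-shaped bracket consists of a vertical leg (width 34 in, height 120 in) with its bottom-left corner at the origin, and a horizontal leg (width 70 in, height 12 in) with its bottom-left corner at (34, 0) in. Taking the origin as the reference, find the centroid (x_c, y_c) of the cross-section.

x_c = 25.88 in, y_c = 50.78 in

vertical leg: A = 34 × 120 = 4080.00, centroid at (17.00, 60.00).
horizontal leg: A = 70 × 12 = 840.00, centroid at (69.00, 6.00).
ΣA = 4920.00 in², ΣAx_c = 127320.00 in³, ΣAy_c = 249840.00 in³.
x_c = 127320.00/4920.00 = 25.88 in; y_c = 249840.00/4920.00 = 50.78 in.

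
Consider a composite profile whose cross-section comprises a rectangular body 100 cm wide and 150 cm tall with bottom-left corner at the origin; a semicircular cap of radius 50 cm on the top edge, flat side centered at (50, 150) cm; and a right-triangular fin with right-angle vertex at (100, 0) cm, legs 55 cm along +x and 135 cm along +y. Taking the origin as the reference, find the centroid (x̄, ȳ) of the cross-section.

Part | A | x̄ᵢ | ȳᵢ | A·x̄ᵢ | A·ȳᵢ
rectangular body | 15000.00 | 50.00 | 75.00 | 750000.00 | 1125000.00
semicircular top | 3926.99 | 50.00 | 171.22 | 196349.54 | 672381.96
triangular fin | 3712.50 | 118.33 | 45.00 | 439312.50 | 167062.50
Σ | 22639.49 |  |  | 1385662.04 | 1964444.46
x̄ = 1385662.04 / 22639.49 = 61.21 cm
ȳ = 1964444.46 / 22639.49 = 86.77 cm

x̄ = 61.21 cm, ȳ = 86.77 cm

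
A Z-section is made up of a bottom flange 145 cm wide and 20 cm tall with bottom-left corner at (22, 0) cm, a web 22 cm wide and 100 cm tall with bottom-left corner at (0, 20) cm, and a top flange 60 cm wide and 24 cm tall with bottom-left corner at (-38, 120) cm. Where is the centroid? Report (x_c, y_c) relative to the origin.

bottom flange: A = 145 × 20 = 2900.00, centroid at (94.50, 10.00).
web: A = 22 × 100 = 2200.00, centroid at (11.00, 70.00).
top flange: A = 60 × 24 = 1440.00, centroid at (-8.00, 132.00).
ΣA = 6540.00 cm²
ΣAx_c = (2900.00)(94.50) + (2200.00)(11.00) + (1440.00)(-8.00) = 286730.00 cm³
ΣAy_c = (2900.00)(10.00) + (2200.00)(70.00) + (1440.00)(132.00) = 373080.00 cm³
x_c = 286730.00 / 6540.00 = 43.84 cm
y_c = 373080.00 / 6540.00 = 57.05 cm

x_c = 43.84 cm, y_c = 57.05 cm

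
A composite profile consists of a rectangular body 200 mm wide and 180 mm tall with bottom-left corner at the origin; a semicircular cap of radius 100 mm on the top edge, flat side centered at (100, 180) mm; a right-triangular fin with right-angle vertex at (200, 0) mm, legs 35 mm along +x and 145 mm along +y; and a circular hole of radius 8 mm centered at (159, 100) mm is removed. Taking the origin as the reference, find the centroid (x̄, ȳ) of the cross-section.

x̄ = 105.02 mm, ȳ = 126.50 mm

Part | A | x̄ᵢ | ȳᵢ | A·x̄ᵢ | A·ȳᵢ
rectangular body | 36000.00 | 100.00 | 90.00 | 3600000.00 | 3240000.00
semicircular top | 15707.96 | 100.00 | 222.44 | 1570796.33 | 3494100.05
triangular fin | 2537.50 | 211.67 | 48.33 | 537104.17 | 122645.83
hole | -201.06 | 159.00 | 100.00 | -31968.85 | -20106.19
Σ | 54044.40 |  |  | 5675931.65 | 6836639.70
x̄ = 5675931.65 / 54044.40 = 105.02 mm
ȳ = 6836639.70 / 54044.40 = 126.50 mm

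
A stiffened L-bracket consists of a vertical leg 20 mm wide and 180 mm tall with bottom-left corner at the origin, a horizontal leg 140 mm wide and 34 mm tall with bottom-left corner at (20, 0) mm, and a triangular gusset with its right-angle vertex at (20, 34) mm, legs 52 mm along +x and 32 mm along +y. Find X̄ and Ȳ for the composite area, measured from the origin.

X̄ = 53.90 mm, Ȳ = 48.09 mm

vertical leg: A = 20 × 180 = 3600.00, centroid at (10.00, 90.00).
horizontal leg: A = 140 × 34 = 4760.00, centroid at (90.00, 17.00).
gusset: A = ½·52·32 = 832.00, centroid at (37.33, 44.67).
ΣA = 9192.00 mm², ΣAX̄ = 495461.33 mm³, ΣAȲ = 442082.67 mm³.
X̄ = 495461.33/9192.00 = 53.90 mm; Ȳ = 442082.67/9192.00 = 48.09 mm.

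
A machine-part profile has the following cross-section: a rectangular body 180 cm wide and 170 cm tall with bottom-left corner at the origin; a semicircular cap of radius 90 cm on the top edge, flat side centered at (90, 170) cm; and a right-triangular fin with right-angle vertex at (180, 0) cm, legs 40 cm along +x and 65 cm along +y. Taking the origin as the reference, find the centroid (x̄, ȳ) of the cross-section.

rectangular body: A = 180 × 170 = 30600.00, centroid at (90.00, 85.00).
semicircular top: A = ½π·90² = 12723.45, centroid at (90.00, 208.20).
triangular fin: A = ½·40·65 = 1300.00, centroid at (193.33, 21.67).
ΣA = 44623.45 cm²
ΣAx̄ = (30600.00)(90.00) + (12723.45)(90.00) + (1300.00)(193.33) = 4150443.86 cm³
ΣAȳ = (30600.00)(85.00) + (12723.45)(208.20) + (1300.00)(21.67) = 5278153.21 cm³
x̄ = 4150443.86 / 44623.45 = 93.01 cm
ȳ = 5278153.21 / 44623.45 = 118.28 cm

x̄ = 93.01 cm, ȳ = 118.28 cm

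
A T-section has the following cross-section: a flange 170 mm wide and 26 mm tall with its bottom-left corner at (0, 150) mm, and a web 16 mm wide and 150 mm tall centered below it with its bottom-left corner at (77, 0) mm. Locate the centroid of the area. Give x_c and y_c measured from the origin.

Part | A | x̄ᵢ | ȳᵢ | A·x̄ᵢ | A·ȳᵢ
web | 2400.00 | 85.00 | 75.00 | 204000.00 | 180000.00
flange | 4420.00 | 85.00 | 163.00 | 375700.00 | 720460.00
Σ | 6820.00 |  |  | 579700.00 | 900460.00
x_c = 579700.00 / 6820.00 = 85.00 mm
y_c = 900460.00 / 6820.00 = 132.03 mm

x_c = 85.00 mm, y_c = 132.03 mm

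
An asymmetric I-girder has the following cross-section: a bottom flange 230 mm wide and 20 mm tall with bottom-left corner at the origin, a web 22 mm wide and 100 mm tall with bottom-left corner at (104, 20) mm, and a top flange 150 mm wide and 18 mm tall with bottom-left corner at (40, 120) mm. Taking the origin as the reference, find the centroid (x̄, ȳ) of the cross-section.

x̄ = 115.00 mm, ȳ = 57.72 mm

bottom flange: A = 230 × 20 = 4600.00, centroid at (115.00, 10.00).
web: A = 22 × 100 = 2200.00, centroid at (115.00, 70.00).
top flange: A = 150 × 18 = 2700.00, centroid at (115.00, 129.00).
ΣA = 9500.00 mm²
ΣAx̄ = (4600.00)(115.00) + (2200.00)(115.00) + (2700.00)(115.00) = 1092500.00 mm³
ΣAȳ = (4600.00)(10.00) + (2200.00)(70.00) + (2700.00)(129.00) = 548300.00 mm³
x̄ = 1092500.00 / 9500.00 = 115.00 mm
ȳ = 548300.00 / 9500.00 = 57.72 mm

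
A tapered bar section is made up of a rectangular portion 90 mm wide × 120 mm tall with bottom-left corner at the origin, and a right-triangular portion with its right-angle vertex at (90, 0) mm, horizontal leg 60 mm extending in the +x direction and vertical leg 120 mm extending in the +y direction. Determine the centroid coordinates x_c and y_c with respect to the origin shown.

Part | A | x̄ᵢ | ȳᵢ | A·x̄ᵢ | A·ȳᵢ
rectangular portion | 10800.00 | 45.00 | 60.00 | 486000.00 | 648000.00
triangular portion | 3600.00 | 110.00 | 40.00 | 396000.00 | 144000.00
Σ | 14400.00 |  |  | 882000.00 | 792000.00
x_c = 882000.00 / 14400.00 = 61.25 mm
y_c = 792000.00 / 14400.00 = 55.00 mm

x_c = 61.25 mm, y_c = 55.00 mm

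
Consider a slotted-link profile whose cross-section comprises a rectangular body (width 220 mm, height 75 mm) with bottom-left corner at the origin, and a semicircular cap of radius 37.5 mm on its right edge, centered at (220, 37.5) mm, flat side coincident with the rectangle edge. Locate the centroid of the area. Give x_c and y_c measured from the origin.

rectangular body: A = 220 × 75 = 16500.00, centroid at (110.00, 37.50).
semicircular end: A = ½π·37.5² = 2208.93, centroid at (235.92, 37.50).
ΣA = 18708.93 mm², ΣAx_c = 2336121.36 mm³, ΣAy_c = 701584.96 mm³.
x_c = 2336121.36/18708.93 = 124.87 mm; y_c = 701584.96/18708.93 = 37.50 mm.

x_c = 124.87 mm, y_c = 37.50 mm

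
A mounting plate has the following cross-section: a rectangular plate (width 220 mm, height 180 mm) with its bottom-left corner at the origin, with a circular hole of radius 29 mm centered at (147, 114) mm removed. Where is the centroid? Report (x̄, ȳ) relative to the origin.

Part | A | x̄ᵢ | ȳᵢ | A·x̄ᵢ | A·ȳᵢ
plate | 39600.00 | 110.00 | 90.00 | 4356000.00 | 3564000.00
hole | -2642.08 | 147.00 | 114.00 | -388385.67 | -301197.05
Σ | 36957.92 |  |  | 3967614.33 | 3262802.95
x̄ = 3967614.33 / 36957.92 = 107.35 mm
ȳ = 3262802.95 / 36957.92 = 88.28 mm

x̄ = 107.35 mm, ȳ = 88.28 mm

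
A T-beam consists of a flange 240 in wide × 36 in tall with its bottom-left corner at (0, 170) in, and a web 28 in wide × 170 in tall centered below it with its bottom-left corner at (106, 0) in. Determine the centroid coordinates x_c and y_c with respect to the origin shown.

web: A = 28 × 170 = 4760.00, centroid at (120.00, 85.00).
flange: A = 240 × 36 = 8640.00, centroid at (120.00, 188.00).
ΣA = 13400.00 in²
ΣAx_c = (4760.00)(120.00) + (8640.00)(120.00) = 1608000.00 in³
ΣAy_c = (4760.00)(85.00) + (8640.00)(188.00) = 2028920.00 in³
x_c = 1608000.00 / 13400.00 = 120.00 in
y_c = 2028920.00 / 13400.00 = 151.41 in

x_c = 120.00 in, y_c = 151.41 in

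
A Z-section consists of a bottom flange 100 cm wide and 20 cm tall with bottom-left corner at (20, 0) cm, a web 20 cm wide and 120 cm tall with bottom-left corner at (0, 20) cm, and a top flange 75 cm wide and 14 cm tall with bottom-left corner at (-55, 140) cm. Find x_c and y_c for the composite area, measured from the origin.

x_c = 26.72 cm, y_c = 67.22 cm

bottom flange: A = 100 × 20 = 2000.00, centroid at (70.00, 10.00).
web: A = 20 × 120 = 2400.00, centroid at (10.00, 80.00).
top flange: A = 75 × 14 = 1050.00, centroid at (-17.50, 147.00).
ΣA = 5450.00 cm²
ΣAx_c = (2000.00)(70.00) + (2400.00)(10.00) + (1050.00)(-17.50) = 145625.00 cm³
ΣAy_c = (2000.00)(10.00) + (2400.00)(80.00) + (1050.00)(147.00) = 366350.00 cm³
x_c = 145625.00 / 5450.00 = 26.72 cm
y_c = 366350.00 / 5450.00 = 67.22 cm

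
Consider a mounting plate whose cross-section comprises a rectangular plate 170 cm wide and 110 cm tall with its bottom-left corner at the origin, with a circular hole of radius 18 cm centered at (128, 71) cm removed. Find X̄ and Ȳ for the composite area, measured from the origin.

plate: A = 170 × 110 = 18700.00, centroid at (85.00, 55.00).
hole: A = −π·18² = -1017.88, centroid at (128.00, 71.00).
ΣA = 17682.12 cm²
ΣAX̄ = (18700.00)(85.00) + (-1017.88)(128.00) = 1459211.87 cm³
ΣAȲ = (18700.00)(55.00) + (-1017.88)(71.00) = 956230.80 cm³
X̄ = 1459211.87 / 17682.12 = 82.52 cm
Ȳ = 956230.80 / 17682.12 = 54.08 cm

X̄ = 82.52 cm, Ȳ = 54.08 cm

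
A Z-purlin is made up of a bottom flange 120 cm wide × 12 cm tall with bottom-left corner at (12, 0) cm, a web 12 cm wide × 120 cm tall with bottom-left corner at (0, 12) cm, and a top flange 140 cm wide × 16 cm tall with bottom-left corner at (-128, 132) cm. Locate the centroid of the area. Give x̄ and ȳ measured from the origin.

x̄ = -3.44 cm, ȳ = 83.19 cm

bottom flange: A = 120 × 12 = 1440.00, centroid at (72.00, 6.00).
web: A = 12 × 120 = 1440.00, centroid at (6.00, 72.00).
top flange: A = 140 × 16 = 2240.00, centroid at (-58.00, 140.00).
ΣA = 5120.00 cm², ΣAx̄ = -17600.00 cm³, ΣAȳ = 425920.00 cm³.
x̄ = -17600.00/5120.00 = -3.44 cm; ȳ = 425920.00/5120.00 = 83.19 cm.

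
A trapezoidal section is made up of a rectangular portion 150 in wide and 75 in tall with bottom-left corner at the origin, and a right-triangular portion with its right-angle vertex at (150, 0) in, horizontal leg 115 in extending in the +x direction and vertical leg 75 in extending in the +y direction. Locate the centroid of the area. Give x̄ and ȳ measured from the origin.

Part | A | x̄ᵢ | ȳᵢ | A·x̄ᵢ | A·ȳᵢ
rectangular portion | 11250.00 | 75.00 | 37.50 | 843750.00 | 421875.00
triangular portion | 4312.50 | 188.33 | 25.00 | 812187.50 | 107812.50
Σ | 15562.50 |  |  | 1655937.50 | 529687.50
x̄ = 1655937.50 / 15562.50 = 106.41 in
ȳ = 529687.50 / 15562.50 = 34.04 in

x̄ = 106.41 in, ȳ = 34.04 in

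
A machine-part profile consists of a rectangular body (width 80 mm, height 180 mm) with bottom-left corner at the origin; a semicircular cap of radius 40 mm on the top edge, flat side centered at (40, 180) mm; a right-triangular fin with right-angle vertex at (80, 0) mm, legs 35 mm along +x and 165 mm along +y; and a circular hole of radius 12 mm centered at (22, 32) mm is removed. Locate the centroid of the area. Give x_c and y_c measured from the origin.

rectangular body: A = 80 × 180 = 14400.00, centroid at (40.00, 90.00).
semicircular top: A = ½π·40² = 2513.27, centroid at (40.00, 196.98).
triangular fin: A = ½·35·165 = 2887.50, centroid at (91.67, 55.00).
hole: A = −π·12² = -452.39, centroid at (22.00, 32.00).
ΣA = 19348.38 mm²
ΣAx_c = (14400.00)(40.00) + (2513.27)(40.00) + (2887.50)(91.67) + (-452.39)(22.00) = 931265.90 mm³
ΣAy_c = (14400.00)(90.00) + (2513.27)(196.98) + (2887.50)(55.00) + (-452.39)(32.00) = 1935392.05 mm³
x_c = 931265.90 / 19348.38 = 48.13 mm
y_c = 1935392.05 / 19348.38 = 100.03 mm

x_c = 48.13 mm, y_c = 100.03 mm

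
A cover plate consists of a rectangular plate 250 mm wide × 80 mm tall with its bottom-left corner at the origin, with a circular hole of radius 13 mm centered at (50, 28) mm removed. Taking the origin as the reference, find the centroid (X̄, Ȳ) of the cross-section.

plate: A = 250 × 80 = 20000.00, centroid at (125.00, 40.00).
hole: A = −π·13² = -530.93, centroid at (50.00, 28.00).
ΣA = 19469.07 mm²
ΣAX̄ = (20000.00)(125.00) + (-530.93)(50.00) = 2473453.54 mm³
ΣAȲ = (20000.00)(40.00) + (-530.93)(28.00) = 785133.98 mm³
X̄ = 2473453.54 / 19469.07 = 127.05 mm
Ȳ = 785133.98 / 19469.07 = 40.33 mm

X̄ = 127.05 mm, Ȳ = 40.33 mm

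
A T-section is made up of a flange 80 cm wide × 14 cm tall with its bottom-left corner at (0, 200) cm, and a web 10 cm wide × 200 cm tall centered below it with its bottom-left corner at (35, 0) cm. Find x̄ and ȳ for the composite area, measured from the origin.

web: A = 10 × 200 = 2000.00, centroid at (40.00, 100.00).
flange: A = 80 × 14 = 1120.00, centroid at (40.00, 207.00).
ΣA = 3120.00 cm², ΣAx̄ = 124800.00 cm³, ΣAȳ = 431840.00 cm³.
x̄ = 124800.00/3120.00 = 40.00 cm; ȳ = 431840.00/3120.00 = 138.41 cm.

x̄ = 40.00 cm, ȳ = 138.41 cm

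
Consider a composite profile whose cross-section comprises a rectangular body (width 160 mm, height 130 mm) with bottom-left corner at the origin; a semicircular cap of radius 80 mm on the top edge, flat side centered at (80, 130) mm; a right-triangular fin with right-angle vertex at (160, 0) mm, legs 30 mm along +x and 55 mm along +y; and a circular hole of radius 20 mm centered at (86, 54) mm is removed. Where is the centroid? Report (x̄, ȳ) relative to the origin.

x̄ = 82.19 mm, ȳ = 96.89 mm

rectangular body: A = 160 × 130 = 20800.00, centroid at (80.00, 65.00).
semicircular top: A = ½π·80² = 10053.10, centroid at (80.00, 163.95).
triangular fin: A = ½·30·55 = 825.00, centroid at (170.00, 18.33).
hole: A = −π·20² = -1256.64, centroid at (86.00, 54.00).
ΣA = 30421.46 mm², ΣAx̄ = 2500426.93 mm³, ΣAȳ = 2947502.48 mm³.
x̄ = 2500426.93/30421.46 = 82.19 mm; ȳ = 2947502.48/30421.46 = 96.89 mm.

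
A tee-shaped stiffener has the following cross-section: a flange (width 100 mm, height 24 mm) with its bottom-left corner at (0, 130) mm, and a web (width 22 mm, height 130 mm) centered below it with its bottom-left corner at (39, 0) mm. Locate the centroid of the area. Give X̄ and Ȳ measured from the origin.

X̄ = 50.00 mm, Ȳ = 100.13 mm

web: A = 22 × 130 = 2860.00, centroid at (50.00, 65.00).
flange: A = 100 × 24 = 2400.00, centroid at (50.00, 142.00).
ΣA = 5260.00 mm², ΣAX̄ = 263000.00 mm³, ΣAȲ = 526700.00 mm³.
X̄ = 263000.00/5260.00 = 50.00 mm; Ȳ = 526700.00/5260.00 = 100.13 mm.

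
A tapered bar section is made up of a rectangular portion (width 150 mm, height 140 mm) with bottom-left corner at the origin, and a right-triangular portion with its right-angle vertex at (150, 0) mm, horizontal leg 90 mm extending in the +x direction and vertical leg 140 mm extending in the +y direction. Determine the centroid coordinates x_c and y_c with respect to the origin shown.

x_c = 99.23 mm, y_c = 64.62 mm

Part | A | x̄ᵢ | ȳᵢ | A·x̄ᵢ | A·ȳᵢ
rectangular portion | 21000.00 | 75.00 | 70.00 | 1575000.00 | 1470000.00
triangular portion | 6300.00 | 180.00 | 46.67 | 1134000.00 | 294000.00
Σ | 27300.00 |  |  | 2709000.00 | 1764000.00
x_c = 2709000.00 / 27300.00 = 99.23 mm
y_c = 1764000.00 / 27300.00 = 64.62 mm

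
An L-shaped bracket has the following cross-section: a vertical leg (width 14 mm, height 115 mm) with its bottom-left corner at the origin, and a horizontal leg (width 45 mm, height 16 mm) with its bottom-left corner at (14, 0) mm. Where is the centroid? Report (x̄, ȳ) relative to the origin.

x̄ = 16.12 mm, ȳ = 42.20 mm

Part | A | x̄ᵢ | ȳᵢ | A·x̄ᵢ | A·ȳᵢ
vertical leg | 1610.00 | 7.00 | 57.50 | 11270.00 | 92575.00
horizontal leg | 720.00 | 36.50 | 8.00 | 26280.00 | 5760.00
Σ | 2330.00 |  |  | 37550.00 | 98335.00
x̄ = 37550.00 / 2330.00 = 16.12 mm
ȳ = 98335.00 / 2330.00 = 42.20 mm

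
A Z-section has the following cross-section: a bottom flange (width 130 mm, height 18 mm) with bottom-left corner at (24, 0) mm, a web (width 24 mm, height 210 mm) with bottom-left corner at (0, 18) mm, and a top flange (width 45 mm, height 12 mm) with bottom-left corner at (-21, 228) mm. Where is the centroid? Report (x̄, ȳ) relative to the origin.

bottom flange: A = 130 × 18 = 2340.00, centroid at (89.00, 9.00).
web: A = 24 × 210 = 5040.00, centroid at (12.00, 123.00).
top flange: A = 45 × 12 = 540.00, centroid at (1.50, 234.00).
ΣA = 7920.00 mm², ΣAx̄ = 269550.00 mm³, ΣAȳ = 767340.00 mm³.
x̄ = 269550.00/7920.00 = 34.03 mm; ȳ = 767340.00/7920.00 = 96.89 mm.

x̄ = 34.03 mm, ȳ = 96.89 mm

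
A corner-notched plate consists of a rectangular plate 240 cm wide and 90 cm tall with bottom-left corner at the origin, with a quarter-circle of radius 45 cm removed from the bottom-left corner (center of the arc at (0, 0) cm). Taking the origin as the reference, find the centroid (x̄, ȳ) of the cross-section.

x̄ = 128.02 cm, ȳ = 47.06 cm

Part | A | x̄ᵢ | ȳᵢ | A·x̄ᵢ | A·ȳᵢ
plate | 21600.00 | 120.00 | 45.00 | 2592000.00 | 972000.00
removed quarter-circle | -1590.43 | 19.10 | 19.10 | -30375.00 | -30375.00
Σ | 20009.57 |  |  | 2561625.00 | 941625.00
x̄ = 2561625.00 / 20009.57 = 128.02 cm
ȳ = 941625.00 / 20009.57 = 47.06 cm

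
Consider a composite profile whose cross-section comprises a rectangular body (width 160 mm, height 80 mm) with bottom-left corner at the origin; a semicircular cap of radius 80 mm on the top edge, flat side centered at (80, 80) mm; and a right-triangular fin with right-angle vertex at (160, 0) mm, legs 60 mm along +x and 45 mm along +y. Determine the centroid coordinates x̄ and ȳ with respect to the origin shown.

x̄ = 85.58 mm, ȳ = 69.32 mm

Part | A | x̄ᵢ | ȳᵢ | A·x̄ᵢ | A·ȳᵢ
rectangular body | 12800.00 | 80.00 | 40.00 | 1024000.00 | 512000.00
semicircular top | 10053.10 | 80.00 | 113.95 | 804247.72 | 1145581.05
triangular fin | 1350.00 | 180.00 | 15.00 | 243000.00 | 20250.00
Σ | 24203.10 |  |  | 2071247.72 | 1677831.05
x̄ = 2071247.72 / 24203.10 = 85.58 mm
ȳ = 1677831.05 / 24203.10 = 69.32 mm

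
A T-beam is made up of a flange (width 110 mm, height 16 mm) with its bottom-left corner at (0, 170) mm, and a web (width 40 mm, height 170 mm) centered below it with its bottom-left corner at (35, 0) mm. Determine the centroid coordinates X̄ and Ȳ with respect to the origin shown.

Part | A | x̄ᵢ | ȳᵢ | A·x̄ᵢ | A·ȳᵢ
web | 6800.00 | 55.00 | 85.00 | 374000.00 | 578000.00
flange | 1760.00 | 55.00 | 178.00 | 96800.00 | 313280.00
Σ | 8560.00 |  |  | 470800.00 | 891280.00
X̄ = 470800.00 / 8560.00 = 55.00 mm
Ȳ = 891280.00 / 8560.00 = 104.12 mm

X̄ = 55.00 mm, Ȳ = 104.12 mm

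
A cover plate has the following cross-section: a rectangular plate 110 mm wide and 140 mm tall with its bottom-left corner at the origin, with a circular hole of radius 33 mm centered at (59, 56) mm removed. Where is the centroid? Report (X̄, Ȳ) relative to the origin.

plate: A = 110 × 140 = 15400.00, centroid at (55.00, 70.00).
hole: A = −π·33² = -3421.19, centroid at (59.00, 56.00).
ΣA = 11978.81 mm²
ΣAX̄ = (15400.00)(55.00) + (-3421.19)(59.00) = 645149.53 mm³
ΣAȲ = (15400.00)(70.00) + (-3421.19)(56.00) = 886413.11 mm³
X̄ = 645149.53 / 11978.81 = 53.86 mm
Ȳ = 886413.11 / 11978.81 = 74.00 mm

X̄ = 53.86 mm, Ȳ = 74.00 mm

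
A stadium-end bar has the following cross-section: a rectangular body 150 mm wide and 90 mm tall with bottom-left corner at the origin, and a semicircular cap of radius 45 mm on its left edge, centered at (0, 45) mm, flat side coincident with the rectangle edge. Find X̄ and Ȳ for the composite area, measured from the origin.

rectangular body: A = 150 × 90 = 13500.00, centroid at (75.00, 45.00).
semicircular end: A = ½π·45² = 3180.86, centroid at (-19.10, 45.00).
ΣA = 16680.86 mm², ΣAX̄ = 951750.00 mm³, ΣAȲ = 750638.82 mm³.
X̄ = 951750.00/16680.86 = 57.06 mm; Ȳ = 750638.82/16680.86 = 45.00 mm.

X̄ = 57.06 mm, Ȳ = 45.00 mm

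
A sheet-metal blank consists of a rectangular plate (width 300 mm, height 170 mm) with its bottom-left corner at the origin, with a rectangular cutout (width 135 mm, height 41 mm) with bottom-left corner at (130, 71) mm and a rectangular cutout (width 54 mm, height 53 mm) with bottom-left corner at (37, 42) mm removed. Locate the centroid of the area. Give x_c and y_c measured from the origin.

x_c = 149.61 mm, y_c = 85.26 mm

Part | A | x̄ᵢ | ȳᵢ | A·x̄ᵢ | A·ȳᵢ
plate | 51000.00 | 150.00 | 85.00 | 7650000.00 | 4335000.00
hole 1 | -5535.00 | 197.50 | 91.50 | -1093162.50 | -506452.50
hole 2 | -2862.00 | 64.00 | 68.50 | -183168.00 | -196047.00
Σ | 42603.00 |  |  | 6373669.50 | 3632500.50
x_c = 6373669.50 / 42603.00 = 149.61 mm
y_c = 3632500.50 / 42603.00 = 85.26 mm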